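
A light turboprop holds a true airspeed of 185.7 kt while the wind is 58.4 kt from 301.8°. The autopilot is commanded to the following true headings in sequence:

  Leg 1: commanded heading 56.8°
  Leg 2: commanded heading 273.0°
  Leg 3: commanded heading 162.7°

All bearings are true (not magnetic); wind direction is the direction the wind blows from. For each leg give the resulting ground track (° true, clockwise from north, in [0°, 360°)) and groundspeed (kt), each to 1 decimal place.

Leg 1: track=70.9°, groundspeed=216.9 kt
Leg 2: track=261.2°, groundspeed=137.4 kt
Leg 3: track=153.3°, groundspeed=233.0 kt

Leg 1: heading 56.8°; drift +14.1° → track 70.9°, groundspeed 216.9 kt
Leg 2: heading 273.0°; drift -11.8° → track 261.2°, groundspeed 137.4 kt
Leg 3: heading 162.7°; drift -9.4° → track 153.3°, groundspeed 233.0 kt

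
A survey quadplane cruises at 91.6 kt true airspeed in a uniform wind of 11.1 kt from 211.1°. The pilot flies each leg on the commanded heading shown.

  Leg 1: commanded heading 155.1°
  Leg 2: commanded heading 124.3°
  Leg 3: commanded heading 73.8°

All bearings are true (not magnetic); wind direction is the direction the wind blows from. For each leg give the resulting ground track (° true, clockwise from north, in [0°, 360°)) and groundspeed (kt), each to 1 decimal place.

Leg 1: track=148.9°, groundspeed=85.9 kt
Leg 2: track=117.4°, groundspeed=91.7 kt
Leg 3: track=69.5°, groundspeed=100.0 kt

Leg 1: heading 155.1°; drift -6.2° → track 148.9°, groundspeed 85.9 kt
Leg 2: heading 124.3°; drift -6.9° → track 117.4°, groundspeed 91.7 kt
Leg 3: heading 73.8°; drift -4.3° → track 69.5°, groundspeed 100.0 kt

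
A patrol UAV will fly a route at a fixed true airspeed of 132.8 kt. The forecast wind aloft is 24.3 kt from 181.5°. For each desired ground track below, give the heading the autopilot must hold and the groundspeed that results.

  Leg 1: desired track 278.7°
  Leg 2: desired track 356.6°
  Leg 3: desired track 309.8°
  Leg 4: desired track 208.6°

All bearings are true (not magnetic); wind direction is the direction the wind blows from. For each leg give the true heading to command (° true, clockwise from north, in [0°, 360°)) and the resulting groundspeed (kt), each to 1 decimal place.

Leg 1: heading=268.2°, groundspeed=133.6 kt
Leg 2: heading=355.7°, groundspeed=157.0 kt
Leg 3: heading=301.5°, groundspeed=146.5 kt
Leg 4: heading=203.8°, groundspeed=110.7 kt

Leg 1: desired track 278.7°; wind correction -10.5° → command heading 268.2°, groundspeed 133.6 kt
Leg 2: desired track 356.6°; wind correction -0.9° → command heading 355.7°, groundspeed 157.0 kt
Leg 3: desired track 309.8°; wind correction -8.3° → command heading 301.5°, groundspeed 146.5 kt
Leg 4: desired track 208.6°; wind correction -4.8° → command heading 203.8°, groundspeed 110.7 kt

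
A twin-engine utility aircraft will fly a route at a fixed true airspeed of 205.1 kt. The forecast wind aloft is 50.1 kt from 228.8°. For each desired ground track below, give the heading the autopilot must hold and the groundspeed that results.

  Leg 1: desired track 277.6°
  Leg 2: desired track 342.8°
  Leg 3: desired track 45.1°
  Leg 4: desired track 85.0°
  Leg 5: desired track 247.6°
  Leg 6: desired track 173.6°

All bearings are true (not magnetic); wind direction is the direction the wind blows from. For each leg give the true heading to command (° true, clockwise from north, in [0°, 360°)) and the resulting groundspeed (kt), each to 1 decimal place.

Leg 1: desired track 277.6°; wind correction -10.6° → command heading 267.0°, groundspeed 168.6 kt
Leg 2: desired track 342.8°; wind correction -12.9° → command heading 329.9°, groundspeed 220.3 kt
Leg 3: desired track 45.1°; wind correction -0.9° → command heading 44.2°, groundspeed 255.1 kt
Leg 4: desired track 85.0°; wind correction +8.3° → command heading 93.3°, groundspeed 243.4 kt
Leg 5: desired track 247.6°; wind correction -4.5° → command heading 243.1°, groundspeed 157.0 kt
Leg 6: desired track 173.6°; wind correction +11.6° → command heading 185.2°, groundspeed 172.3 kt

Leg 1: heading=267.0°, groundspeed=168.6 kt
Leg 2: heading=329.9°, groundspeed=220.3 kt
Leg 3: heading=44.2°, groundspeed=255.1 kt
Leg 4: heading=93.3°, groundspeed=243.4 kt
Leg 5: heading=243.1°, groundspeed=157.0 kt
Leg 6: heading=185.2°, groundspeed=172.3 kt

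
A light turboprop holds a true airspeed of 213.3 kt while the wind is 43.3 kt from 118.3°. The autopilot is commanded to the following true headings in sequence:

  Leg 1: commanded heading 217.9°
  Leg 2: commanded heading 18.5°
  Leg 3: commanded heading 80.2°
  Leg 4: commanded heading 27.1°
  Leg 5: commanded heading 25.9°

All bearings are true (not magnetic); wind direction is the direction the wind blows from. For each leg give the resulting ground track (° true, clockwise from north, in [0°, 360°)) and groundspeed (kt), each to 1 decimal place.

Leg 1: track=228.9°, groundspeed=224.6 kt
Leg 2: track=7.6°, groundspeed=224.8 kt
Leg 3: track=71.7°, groundspeed=181.2 kt
Leg 4: track=15.7°, groundspeed=218.5 kt
Leg 5: track=14.5°, groundspeed=219.4 kt

Leg 1: heading 217.9°; drift +11.0° → track 228.9°, groundspeed 224.6 kt
Leg 2: heading 18.5°; drift -10.9° → track 7.6°, groundspeed 224.8 kt
Leg 3: heading 80.2°; drift -8.5° → track 71.7°, groundspeed 181.2 kt
Leg 4: heading 27.1°; drift -11.4° → track 15.7°, groundspeed 218.5 kt
Leg 5: heading 25.9°; drift -11.4° → track 14.5°, groundspeed 219.4 kt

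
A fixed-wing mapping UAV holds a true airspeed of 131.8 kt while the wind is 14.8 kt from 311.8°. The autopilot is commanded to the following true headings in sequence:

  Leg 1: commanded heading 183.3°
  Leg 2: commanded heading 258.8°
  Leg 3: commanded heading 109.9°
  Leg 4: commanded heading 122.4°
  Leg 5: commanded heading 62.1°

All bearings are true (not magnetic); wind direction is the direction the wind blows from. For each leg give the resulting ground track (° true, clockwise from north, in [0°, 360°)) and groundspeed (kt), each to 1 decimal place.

Leg 1: track=178.6°, groundspeed=141.5 kt
Leg 2: track=253.3°, groundspeed=123.5 kt
Leg 3: track=112.1°, groundspeed=145.6 kt
Leg 4: track=123.3°, groundspeed=146.4 kt
Leg 5: track=67.9°, groundspeed=137.6 kt

Leg 1: heading 183.3°; drift -4.7° → track 178.6°, groundspeed 141.5 kt
Leg 2: heading 258.8°; drift -5.5° → track 253.3°, groundspeed 123.5 kt
Leg 3: heading 109.9°; drift +2.2° → track 112.1°, groundspeed 145.6 kt
Leg 4: heading 122.4°; drift +0.9° → track 123.3°, groundspeed 146.4 kt
Leg 5: heading 62.1°; drift +5.8° → track 67.9°, groundspeed 137.6 kt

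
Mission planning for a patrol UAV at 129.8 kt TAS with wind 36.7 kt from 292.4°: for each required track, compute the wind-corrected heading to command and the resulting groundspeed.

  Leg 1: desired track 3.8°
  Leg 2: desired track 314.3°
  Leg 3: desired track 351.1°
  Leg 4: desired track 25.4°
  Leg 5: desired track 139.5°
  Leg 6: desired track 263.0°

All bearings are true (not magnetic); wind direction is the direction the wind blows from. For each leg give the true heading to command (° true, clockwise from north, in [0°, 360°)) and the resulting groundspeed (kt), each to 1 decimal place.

Leg 1: desired track 3.8°; wind correction -15.5° → command heading 348.3°, groundspeed 113.3 kt
Leg 2: desired track 314.3°; wind correction -6.1° → command heading 308.2°, groundspeed 95.0 kt
Leg 3: desired track 351.1°; wind correction -14.0° → command heading 337.1°, groundspeed 106.9 kt
Leg 4: desired track 25.4°; wind correction -16.4° → command heading 9.0°, groundspeed 126.4 kt
Leg 5: desired track 139.5°; wind correction +7.4° → command heading 146.9°, groundspeed 161.4 kt
Leg 6: desired track 263.0°; wind correction +8.0° → command heading 271.0°, groundspeed 96.6 kt

Leg 1: heading=348.3°, groundspeed=113.3 kt
Leg 2: heading=308.2°, groundspeed=95.0 kt
Leg 3: heading=337.1°, groundspeed=106.9 kt
Leg 4: heading=9.0°, groundspeed=126.4 kt
Leg 5: heading=146.9°, groundspeed=161.4 kt
Leg 6: heading=271.0°, groundspeed=96.6 kt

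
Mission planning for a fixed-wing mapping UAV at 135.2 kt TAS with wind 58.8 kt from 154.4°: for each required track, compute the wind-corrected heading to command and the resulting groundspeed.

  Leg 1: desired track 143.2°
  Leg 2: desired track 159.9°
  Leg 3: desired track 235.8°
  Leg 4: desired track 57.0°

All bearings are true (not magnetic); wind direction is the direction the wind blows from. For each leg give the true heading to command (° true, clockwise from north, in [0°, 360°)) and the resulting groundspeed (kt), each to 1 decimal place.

Leg 1: heading=148.0°, groundspeed=77.0 kt
Leg 2: heading=157.5°, groundspeed=76.6 kt
Leg 3: heading=210.3°, groundspeed=113.3 kt
Leg 4: heading=82.5°, groundspeed=129.6 kt

Leg 1: desired track 143.2°; wind correction +4.8° → command heading 148.0°, groundspeed 77.0 kt
Leg 2: desired track 159.9°; wind correction -2.4° → command heading 157.5°, groundspeed 76.6 kt
Leg 3: desired track 235.8°; wind correction -25.5° → command heading 210.3°, groundspeed 113.3 kt
Leg 4: desired track 57.0°; wind correction +25.5° → command heading 82.5°, groundspeed 129.6 kt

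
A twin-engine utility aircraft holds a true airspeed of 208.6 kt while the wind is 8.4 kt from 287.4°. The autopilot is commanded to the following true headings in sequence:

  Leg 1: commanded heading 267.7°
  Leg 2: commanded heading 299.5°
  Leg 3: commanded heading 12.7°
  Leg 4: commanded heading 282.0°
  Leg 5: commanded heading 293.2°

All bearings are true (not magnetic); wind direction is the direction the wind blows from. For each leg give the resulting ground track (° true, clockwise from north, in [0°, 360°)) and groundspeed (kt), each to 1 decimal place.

Leg 1: heading 267.7°; drift -0.8° → track 266.9°, groundspeed 200.7 kt
Leg 2: heading 299.5°; drift +0.5° → track 300.0°, groundspeed 200.4 kt
Leg 3: heading 12.7°; drift +2.3° → track 15.0°, groundspeed 208.1 kt
Leg 4: heading 282.0°; drift -0.2° → track 281.8°, groundspeed 200.2 kt
Leg 5: heading 293.2°; drift +0.2° → track 293.4°, groundspeed 200.2 kt

Leg 1: track=266.9°, groundspeed=200.7 kt
Leg 2: track=300.0°, groundspeed=200.4 kt
Leg 3: track=15.0°, groundspeed=208.1 kt
Leg 4: track=281.8°, groundspeed=200.2 kt
Leg 5: track=293.4°, groundspeed=200.2 kt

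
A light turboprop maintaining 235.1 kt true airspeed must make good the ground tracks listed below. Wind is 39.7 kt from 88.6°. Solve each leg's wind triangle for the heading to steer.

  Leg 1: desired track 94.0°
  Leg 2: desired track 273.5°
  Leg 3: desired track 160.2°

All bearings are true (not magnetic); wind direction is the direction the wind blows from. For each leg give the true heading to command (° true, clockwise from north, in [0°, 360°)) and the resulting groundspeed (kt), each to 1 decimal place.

Leg 1: desired track 94.0°; wind correction -0.9° → command heading 93.1°, groundspeed 195.5 kt
Leg 2: desired track 273.5°; wind correction +0.8° → command heading 274.3°, groundspeed 274.6 kt
Leg 3: desired track 160.2°; wind correction -9.2° → command heading 151.0°, groundspeed 219.5 kt

Leg 1: heading=93.1°, groundspeed=195.5 kt
Leg 2: heading=274.3°, groundspeed=274.6 kt
Leg 3: heading=151.0°, groundspeed=219.5 kt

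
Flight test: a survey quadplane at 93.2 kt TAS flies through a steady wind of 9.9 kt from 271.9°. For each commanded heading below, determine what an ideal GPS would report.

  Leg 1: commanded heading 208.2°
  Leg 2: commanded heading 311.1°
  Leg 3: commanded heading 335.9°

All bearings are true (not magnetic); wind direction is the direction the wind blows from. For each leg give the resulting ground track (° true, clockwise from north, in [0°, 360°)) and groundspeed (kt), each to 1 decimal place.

Leg 1: heading 208.2°; drift -5.7° → track 202.5°, groundspeed 89.3 kt
Leg 2: heading 311.1°; drift +4.2° → track 315.3°, groundspeed 85.8 kt
Leg 3: heading 335.9°; drift +5.7° → track 341.6°, groundspeed 89.3 kt

Leg 1: track=202.5°, groundspeed=89.3 kt
Leg 2: track=315.3°, groundspeed=85.8 kt
Leg 3: track=341.6°, groundspeed=89.3 kt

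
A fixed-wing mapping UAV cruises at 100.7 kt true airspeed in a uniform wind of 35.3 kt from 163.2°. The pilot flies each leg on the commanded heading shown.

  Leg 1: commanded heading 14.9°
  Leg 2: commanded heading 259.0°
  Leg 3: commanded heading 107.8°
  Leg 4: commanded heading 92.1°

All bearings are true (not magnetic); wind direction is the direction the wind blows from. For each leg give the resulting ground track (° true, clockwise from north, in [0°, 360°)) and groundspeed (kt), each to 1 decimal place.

Leg 1: track=6.8°, groundspeed=132.0 kt
Leg 2: track=277.6°, groundspeed=110.0 kt
Leg 3: track=88.0°, groundspeed=85.7 kt
Leg 4: track=71.6°, groundspeed=95.3 kt

Leg 1: heading 14.9°; drift -8.1° → track 6.8°, groundspeed 132.0 kt
Leg 2: heading 259.0°; drift +18.6° → track 277.6°, groundspeed 110.0 kt
Leg 3: heading 107.8°; drift -19.8° → track 88.0°, groundspeed 85.7 kt
Leg 4: heading 92.1°; drift -20.5° → track 71.6°, groundspeed 95.3 kt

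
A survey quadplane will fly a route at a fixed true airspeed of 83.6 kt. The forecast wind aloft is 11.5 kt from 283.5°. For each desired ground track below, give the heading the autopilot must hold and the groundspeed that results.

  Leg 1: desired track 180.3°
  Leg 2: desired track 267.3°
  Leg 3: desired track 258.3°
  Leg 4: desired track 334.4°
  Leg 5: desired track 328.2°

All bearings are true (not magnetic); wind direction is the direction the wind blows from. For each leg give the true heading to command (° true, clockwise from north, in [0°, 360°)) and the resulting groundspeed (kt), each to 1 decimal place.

Leg 1: heading=188.0°, groundspeed=85.5 kt
Leg 2: heading=269.5°, groundspeed=72.5 kt
Leg 3: heading=261.7°, groundspeed=73.1 kt
Leg 4: heading=328.3°, groundspeed=75.9 kt
Leg 5: heading=322.6°, groundspeed=75.0 kt

Leg 1: desired track 180.3°; wind correction +7.7° → command heading 188.0°, groundspeed 85.5 kt
Leg 2: desired track 267.3°; wind correction +2.2° → command heading 269.5°, groundspeed 72.5 kt
Leg 3: desired track 258.3°; wind correction +3.4° → command heading 261.7°, groundspeed 73.1 kt
Leg 4: desired track 334.4°; wind correction -6.1° → command heading 328.3°, groundspeed 75.9 kt
Leg 5: desired track 328.2°; wind correction -5.6° → command heading 322.6°, groundspeed 75.0 kt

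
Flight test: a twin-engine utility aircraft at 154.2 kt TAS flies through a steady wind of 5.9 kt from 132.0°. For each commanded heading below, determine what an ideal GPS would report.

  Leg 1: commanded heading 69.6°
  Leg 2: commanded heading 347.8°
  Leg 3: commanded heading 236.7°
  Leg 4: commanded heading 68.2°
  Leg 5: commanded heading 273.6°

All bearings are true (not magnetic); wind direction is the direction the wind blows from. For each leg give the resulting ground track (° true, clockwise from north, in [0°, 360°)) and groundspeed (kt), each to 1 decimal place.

Leg 1: track=67.6°, groundspeed=151.6 kt
Leg 2: track=346.6°, groundspeed=159.0 kt
Leg 3: track=238.8°, groundspeed=155.8 kt
Leg 4: track=66.2°, groundspeed=151.7 kt
Leg 5: track=274.9°, groundspeed=158.9 kt

Leg 1: heading 69.6°; drift -2.0° → track 67.6°, groundspeed 151.6 kt
Leg 2: heading 347.8°; drift -1.2° → track 346.6°, groundspeed 159.0 kt
Leg 3: heading 236.7°; drift +2.1° → track 238.8°, groundspeed 155.8 kt
Leg 4: heading 68.2°; drift -2.0° → track 66.2°, groundspeed 151.7 kt
Leg 5: heading 273.6°; drift +1.3° → track 274.9°, groundspeed 158.9 kt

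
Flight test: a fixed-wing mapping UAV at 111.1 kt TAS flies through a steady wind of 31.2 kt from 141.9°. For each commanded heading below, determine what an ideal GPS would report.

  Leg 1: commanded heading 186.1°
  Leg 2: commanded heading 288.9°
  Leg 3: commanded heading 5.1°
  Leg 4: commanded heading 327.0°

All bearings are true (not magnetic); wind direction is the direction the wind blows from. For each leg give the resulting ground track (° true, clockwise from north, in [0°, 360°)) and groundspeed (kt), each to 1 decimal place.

Leg 1: heading 186.1°; drift +13.8° → track 199.9°, groundspeed 91.4 kt
Leg 2: heading 288.9°; drift +7.1° → track 296.0°, groundspeed 138.3 kt
Leg 3: heading 5.1°; drift -9.1° → track 356.0°, groundspeed 135.5 kt
Leg 4: heading 327.0°; drift -1.1° → track 325.9°, groundspeed 142.2 kt

Leg 1: track=199.9°, groundspeed=91.4 kt
Leg 2: track=296.0°, groundspeed=138.3 kt
Leg 3: track=356.0°, groundspeed=135.5 kt
Leg 4: track=325.9°, groundspeed=142.2 kt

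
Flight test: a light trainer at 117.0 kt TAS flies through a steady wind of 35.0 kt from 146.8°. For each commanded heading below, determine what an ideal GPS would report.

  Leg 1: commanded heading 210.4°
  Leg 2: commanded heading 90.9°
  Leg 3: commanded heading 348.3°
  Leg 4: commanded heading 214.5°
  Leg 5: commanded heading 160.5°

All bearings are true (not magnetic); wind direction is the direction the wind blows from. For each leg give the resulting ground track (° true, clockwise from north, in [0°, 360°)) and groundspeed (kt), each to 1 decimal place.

Leg 1: track=227.6°, groundspeed=106.2 kt
Leg 2: track=74.3°, groundspeed=101.6 kt
Leg 3: track=343.4°, groundspeed=150.1 kt
Leg 4: track=231.8°, groundspeed=108.7 kt
Leg 5: track=166.2°, groundspeed=83.4 kt

Leg 1: heading 210.4°; drift +17.2° → track 227.6°, groundspeed 106.2 kt
Leg 2: heading 90.9°; drift -16.6° → track 74.3°, groundspeed 101.6 kt
Leg 3: heading 348.3°; drift -4.9° → track 343.4°, groundspeed 150.1 kt
Leg 4: heading 214.5°; drift +17.3° → track 231.8°, groundspeed 108.7 kt
Leg 5: heading 160.5°; drift +5.7° → track 166.2°, groundspeed 83.4 kt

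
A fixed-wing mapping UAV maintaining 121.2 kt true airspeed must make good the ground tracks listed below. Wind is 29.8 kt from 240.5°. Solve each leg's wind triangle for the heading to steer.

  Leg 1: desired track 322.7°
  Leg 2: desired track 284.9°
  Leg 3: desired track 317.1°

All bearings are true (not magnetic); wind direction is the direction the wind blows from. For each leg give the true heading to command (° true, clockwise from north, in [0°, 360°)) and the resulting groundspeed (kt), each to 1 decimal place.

Leg 1: desired track 322.7°; wind correction -14.1° → command heading 308.6°, groundspeed 113.5 kt
Leg 2: desired track 284.9°; wind correction -9.9° → command heading 275.0°, groundspeed 98.1 kt
Leg 3: desired track 317.1°; wind correction -13.8° → command heading 303.3°, groundspeed 110.8 kt

Leg 1: heading=308.6°, groundspeed=113.5 kt
Leg 2: heading=275.0°, groundspeed=98.1 kt
Leg 3: heading=303.3°, groundspeed=110.8 kt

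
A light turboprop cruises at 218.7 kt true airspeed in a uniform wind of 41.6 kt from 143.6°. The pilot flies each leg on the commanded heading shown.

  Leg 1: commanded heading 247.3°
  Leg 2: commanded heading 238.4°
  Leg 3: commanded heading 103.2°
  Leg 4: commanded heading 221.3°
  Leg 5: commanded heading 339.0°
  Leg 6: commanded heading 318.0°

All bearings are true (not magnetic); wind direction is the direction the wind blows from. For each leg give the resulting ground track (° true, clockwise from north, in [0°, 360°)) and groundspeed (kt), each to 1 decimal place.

Leg 1: track=257.3°, groundspeed=232.1 kt
Leg 2: track=249.0°, groundspeed=226.0 kt
Leg 3: track=95.0°, groundspeed=189.0 kt
Leg 4: track=232.3°, groundspeed=213.7 kt
Leg 5: track=336.6°, groundspeed=259.0 kt
Leg 6: track=318.9°, groundspeed=260.1 kt

Leg 1: heading 247.3°; drift +10.0° → track 257.3°, groundspeed 232.1 kt
Leg 2: heading 238.4°; drift +10.6° → track 249.0°, groundspeed 226.0 kt
Leg 3: heading 103.2°; drift -8.2° → track 95.0°, groundspeed 189.0 kt
Leg 4: heading 221.3°; drift +11.0° → track 232.3°, groundspeed 213.7 kt
Leg 5: heading 339.0°; drift -2.4° → track 336.6°, groundspeed 259.0 kt
Leg 6: heading 318.0°; drift +0.9° → track 318.9°, groundspeed 260.1 kt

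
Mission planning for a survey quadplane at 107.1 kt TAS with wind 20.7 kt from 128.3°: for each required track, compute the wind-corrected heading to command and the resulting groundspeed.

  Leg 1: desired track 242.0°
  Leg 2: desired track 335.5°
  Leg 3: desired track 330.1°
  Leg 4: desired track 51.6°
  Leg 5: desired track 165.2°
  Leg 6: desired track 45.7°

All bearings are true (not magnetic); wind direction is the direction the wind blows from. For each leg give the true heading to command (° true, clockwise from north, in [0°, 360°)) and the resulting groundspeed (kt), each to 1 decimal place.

Leg 1: desired track 242.0°; wind correction -10.2° → command heading 231.8°, groundspeed 113.7 kt
Leg 2: desired track 335.5°; wind correction +5.1° → command heading 340.6°, groundspeed 125.1 kt
Leg 3: desired track 330.1°; wind correction +4.1° → command heading 334.2°, groundspeed 126.0 kt
Leg 4: desired track 51.6°; wind correction +10.8° → command heading 62.4°, groundspeed 100.4 kt
Leg 5: desired track 165.2°; wind correction -6.7° → command heading 158.5°, groundspeed 89.8 kt
Leg 6: desired track 45.7°; wind correction +11.1° → command heading 56.8°, groundspeed 102.4 kt

Leg 1: heading=231.8°, groundspeed=113.7 kt
Leg 2: heading=340.6°, groundspeed=125.1 kt
Leg 3: heading=334.2°, groundspeed=126.0 kt
Leg 4: heading=62.4°, groundspeed=100.4 kt
Leg 5: heading=158.5°, groundspeed=89.8 kt
Leg 6: heading=56.8°, groundspeed=102.4 kt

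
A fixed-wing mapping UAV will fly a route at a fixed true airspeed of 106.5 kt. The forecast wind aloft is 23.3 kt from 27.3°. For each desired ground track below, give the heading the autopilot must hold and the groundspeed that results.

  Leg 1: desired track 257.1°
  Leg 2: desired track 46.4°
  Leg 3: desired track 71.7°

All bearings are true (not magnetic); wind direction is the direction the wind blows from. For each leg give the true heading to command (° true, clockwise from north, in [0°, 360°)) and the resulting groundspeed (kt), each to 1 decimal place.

Leg 1: heading=266.7°, groundspeed=120.0 kt
Leg 2: heading=42.3°, groundspeed=84.2 kt
Leg 3: heading=62.9°, groundspeed=88.6 kt

Leg 1: desired track 257.1°; wind correction +9.6° → command heading 266.7°, groundspeed 120.0 kt
Leg 2: desired track 46.4°; wind correction -4.1° → command heading 42.3°, groundspeed 84.2 kt
Leg 3: desired track 71.7°; wind correction -8.8° → command heading 62.9°, groundspeed 88.6 kt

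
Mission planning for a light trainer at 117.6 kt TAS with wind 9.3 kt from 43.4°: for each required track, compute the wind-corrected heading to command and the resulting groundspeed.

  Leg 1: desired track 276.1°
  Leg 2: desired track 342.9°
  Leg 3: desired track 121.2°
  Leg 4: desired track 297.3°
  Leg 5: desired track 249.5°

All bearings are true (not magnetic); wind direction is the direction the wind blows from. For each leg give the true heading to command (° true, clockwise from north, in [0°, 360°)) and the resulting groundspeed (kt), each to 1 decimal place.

Leg 1: heading=279.7°, groundspeed=123.0 kt
Leg 2: heading=346.8°, groundspeed=112.7 kt
Leg 3: heading=116.8°, groundspeed=115.3 kt
Leg 4: heading=301.7°, groundspeed=119.8 kt
Leg 5: heading=251.5°, groundspeed=125.9 kt

Leg 1: desired track 276.1°; wind correction +3.6° → command heading 279.7°, groundspeed 123.0 kt
Leg 2: desired track 342.9°; wind correction +3.9° → command heading 346.8°, groundspeed 112.7 kt
Leg 3: desired track 121.2°; wind correction -4.4° → command heading 116.8°, groundspeed 115.3 kt
Leg 4: desired track 297.3°; wind correction +4.4° → command heading 301.7°, groundspeed 119.8 kt
Leg 5: desired track 249.5°; wind correction +2.0° → command heading 251.5°, groundspeed 125.9 kt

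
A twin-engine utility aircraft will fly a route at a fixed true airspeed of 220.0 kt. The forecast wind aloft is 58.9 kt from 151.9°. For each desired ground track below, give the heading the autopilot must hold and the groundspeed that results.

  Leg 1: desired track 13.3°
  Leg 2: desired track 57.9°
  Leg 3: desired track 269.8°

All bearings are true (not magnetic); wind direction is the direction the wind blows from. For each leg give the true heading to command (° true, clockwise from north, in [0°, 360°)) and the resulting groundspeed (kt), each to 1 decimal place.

Leg 1: heading=23.5°, groundspeed=260.7 kt
Leg 2: heading=73.4°, groundspeed=216.1 kt
Leg 3: heading=256.1°, groundspeed=241.3 kt

Leg 1: desired track 13.3°; wind correction +10.2° → command heading 23.5°, groundspeed 260.7 kt
Leg 2: desired track 57.9°; wind correction +15.5° → command heading 73.4°, groundspeed 216.1 kt
Leg 3: desired track 269.8°; wind correction -13.7° → command heading 256.1°, groundspeed 241.3 kt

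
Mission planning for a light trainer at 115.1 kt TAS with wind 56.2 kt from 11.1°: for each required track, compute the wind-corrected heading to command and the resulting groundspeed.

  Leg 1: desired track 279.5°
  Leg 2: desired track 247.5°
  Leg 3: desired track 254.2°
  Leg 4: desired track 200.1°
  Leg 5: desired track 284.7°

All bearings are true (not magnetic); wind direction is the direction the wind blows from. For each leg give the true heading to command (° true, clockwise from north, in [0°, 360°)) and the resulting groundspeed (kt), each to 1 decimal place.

Leg 1: heading=308.7°, groundspeed=102.0 kt
Leg 2: heading=271.5°, groundspeed=136.3 kt
Leg 3: heading=280.0°, groundspeed=129.0 kt
Leg 4: heading=204.5°, groundspeed=170.3 kt
Leg 5: heading=313.9°, groundspeed=97.0 kt

Leg 1: desired track 279.5°; wind correction +29.2° → command heading 308.7°, groundspeed 102.0 kt
Leg 2: desired track 247.5°; wind correction +24.0° → command heading 271.5°, groundspeed 136.3 kt
Leg 3: desired track 254.2°; wind correction +25.8° → command heading 280.0°, groundspeed 129.0 kt
Leg 4: desired track 200.1°; wind correction +4.4° → command heading 204.5°, groundspeed 170.3 kt
Leg 5: desired track 284.7°; wind correction +29.2° → command heading 313.9°, groundspeed 97.0 kt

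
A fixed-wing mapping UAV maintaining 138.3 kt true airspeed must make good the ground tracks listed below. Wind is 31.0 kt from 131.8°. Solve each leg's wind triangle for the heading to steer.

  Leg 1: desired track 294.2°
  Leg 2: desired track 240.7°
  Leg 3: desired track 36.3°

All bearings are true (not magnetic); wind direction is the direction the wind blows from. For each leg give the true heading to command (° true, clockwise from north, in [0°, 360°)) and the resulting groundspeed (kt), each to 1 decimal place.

Leg 1: desired track 294.2°; wind correction -3.9° → command heading 290.3°, groundspeed 167.5 kt
Leg 2: desired track 240.7°; wind correction -12.2° → command heading 228.5°, groundspeed 145.2 kt
Leg 3: desired track 36.3°; wind correction +12.9° → command heading 49.2°, groundspeed 137.8 kt

Leg 1: heading=290.3°, groundspeed=167.5 kt
Leg 2: heading=228.5°, groundspeed=145.2 kt
Leg 3: heading=49.2°, groundspeed=137.8 kt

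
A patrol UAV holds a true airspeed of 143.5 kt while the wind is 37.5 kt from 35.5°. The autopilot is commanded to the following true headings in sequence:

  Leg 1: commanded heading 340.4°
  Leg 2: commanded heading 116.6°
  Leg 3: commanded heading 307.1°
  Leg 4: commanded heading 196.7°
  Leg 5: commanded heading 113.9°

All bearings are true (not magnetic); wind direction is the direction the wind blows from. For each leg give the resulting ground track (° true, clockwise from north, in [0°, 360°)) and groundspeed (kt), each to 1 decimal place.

Leg 1: heading 340.4°; drift -14.1° → track 326.3°, groundspeed 125.9 kt
Leg 2: heading 116.6°; drift +15.1° → track 131.7°, groundspeed 142.6 kt
Leg 3: heading 307.1°; drift -14.7° → track 292.4°, groundspeed 147.3 kt
Leg 4: heading 196.7°; drift +3.9° → track 200.6°, groundspeed 179.4 kt
Leg 5: heading 113.9°; drift +15.1° → track 129.0°, groundspeed 140.8 kt

Leg 1: track=326.3°, groundspeed=125.9 kt
Leg 2: track=131.7°, groundspeed=142.6 kt
Leg 3: track=292.4°, groundspeed=147.3 kt
Leg 4: track=200.6°, groundspeed=179.4 kt
Leg 5: track=129.0°, groundspeed=140.8 kt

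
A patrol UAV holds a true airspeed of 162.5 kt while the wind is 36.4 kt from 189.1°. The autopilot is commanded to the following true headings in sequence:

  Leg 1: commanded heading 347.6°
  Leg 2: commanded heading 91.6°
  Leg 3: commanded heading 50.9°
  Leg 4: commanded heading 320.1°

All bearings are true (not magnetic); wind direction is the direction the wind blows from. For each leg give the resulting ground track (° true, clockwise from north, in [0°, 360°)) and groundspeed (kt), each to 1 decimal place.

Leg 1: track=351.5°, groundspeed=196.8 kt
Leg 2: track=79.4°, groundspeed=171.1 kt
Leg 3: track=43.6°, groundspeed=191.2 kt
Leg 4: track=328.5°, groundspeed=188.4 kt

Leg 1: heading 347.6°; drift +3.9° → track 351.5°, groundspeed 196.8 kt
Leg 2: heading 91.6°; drift -12.2° → track 79.4°, groundspeed 171.1 kt
Leg 3: heading 50.9°; drift -7.3° → track 43.6°, groundspeed 191.2 kt
Leg 4: heading 320.1°; drift +8.4° → track 328.5°, groundspeed 188.4 kt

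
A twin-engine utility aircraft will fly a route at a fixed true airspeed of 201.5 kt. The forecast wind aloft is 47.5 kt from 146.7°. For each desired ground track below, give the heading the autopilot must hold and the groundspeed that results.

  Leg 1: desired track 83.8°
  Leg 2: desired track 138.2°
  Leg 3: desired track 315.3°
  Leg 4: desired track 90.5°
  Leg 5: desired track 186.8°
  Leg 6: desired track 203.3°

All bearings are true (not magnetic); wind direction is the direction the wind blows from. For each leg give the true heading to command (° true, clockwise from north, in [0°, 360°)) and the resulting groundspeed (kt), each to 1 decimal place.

Leg 1: heading=95.9°, groundspeed=175.4 kt
Leg 2: heading=140.2°, groundspeed=154.4 kt
Leg 3: heading=312.6°, groundspeed=247.8 kt
Leg 4: heading=101.8°, groundspeed=171.2 kt
Leg 5: heading=178.1°, groundspeed=162.8 kt
Leg 6: heading=192.0°, groundspeed=171.4 kt

Leg 1: desired track 83.8°; wind correction +12.1° → command heading 95.9°, groundspeed 175.4 kt
Leg 2: desired track 138.2°; wind correction +2.0° → command heading 140.2°, groundspeed 154.4 kt
Leg 3: desired track 315.3°; wind correction -2.7° → command heading 312.6°, groundspeed 247.8 kt
Leg 4: desired track 90.5°; wind correction +11.3° → command heading 101.8°, groundspeed 171.2 kt
Leg 5: desired track 186.8°; wind correction -8.7° → command heading 178.1°, groundspeed 162.8 kt
Leg 6: desired track 203.3°; wind correction -11.3° → command heading 192.0°, groundspeed 171.4 kt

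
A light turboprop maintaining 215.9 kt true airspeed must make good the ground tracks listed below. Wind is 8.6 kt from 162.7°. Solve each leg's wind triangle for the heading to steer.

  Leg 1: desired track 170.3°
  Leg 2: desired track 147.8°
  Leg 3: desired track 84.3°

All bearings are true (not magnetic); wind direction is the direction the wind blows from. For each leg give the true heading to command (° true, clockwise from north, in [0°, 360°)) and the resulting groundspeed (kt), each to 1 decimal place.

Leg 1: heading=170.0°, groundspeed=207.4 kt
Leg 2: heading=148.4°, groundspeed=207.6 kt
Leg 3: heading=86.5°, groundspeed=214.0 kt

Leg 1: desired track 170.3°; wind correction -0.3° → command heading 170.0°, groundspeed 207.4 kt
Leg 2: desired track 147.8°; wind correction +0.6° → command heading 148.4°, groundspeed 207.6 kt
Leg 3: desired track 84.3°; wind correction +2.2° → command heading 86.5°, groundspeed 214.0 kt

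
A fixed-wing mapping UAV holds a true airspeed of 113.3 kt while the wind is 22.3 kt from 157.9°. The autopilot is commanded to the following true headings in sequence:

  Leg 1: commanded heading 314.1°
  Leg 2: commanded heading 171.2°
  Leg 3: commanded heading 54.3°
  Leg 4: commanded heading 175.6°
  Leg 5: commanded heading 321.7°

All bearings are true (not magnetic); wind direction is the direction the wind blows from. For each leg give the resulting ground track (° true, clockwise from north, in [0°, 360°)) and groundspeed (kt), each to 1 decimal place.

Leg 1: heading 314.1°; drift +3.9° → track 318.0°, groundspeed 134.0 kt
Leg 2: heading 171.2°; drift +3.2° → track 174.4°, groundspeed 91.7 kt
Leg 3: heading 54.3°; drift -10.4° → track 43.9°, groundspeed 120.5 kt
Leg 4: heading 175.6°; drift +4.2° → track 179.8°, groundspeed 92.3 kt
Leg 5: heading 321.7°; drift +2.6° → track 324.3°, groundspeed 134.9 kt

Leg 1: track=318.0°, groundspeed=134.0 kt
Leg 2: track=174.4°, groundspeed=91.7 kt
Leg 3: track=43.9°, groundspeed=120.5 kt
Leg 4: track=179.8°, groundspeed=92.3 kt
Leg 5: track=324.3°, groundspeed=134.9 kt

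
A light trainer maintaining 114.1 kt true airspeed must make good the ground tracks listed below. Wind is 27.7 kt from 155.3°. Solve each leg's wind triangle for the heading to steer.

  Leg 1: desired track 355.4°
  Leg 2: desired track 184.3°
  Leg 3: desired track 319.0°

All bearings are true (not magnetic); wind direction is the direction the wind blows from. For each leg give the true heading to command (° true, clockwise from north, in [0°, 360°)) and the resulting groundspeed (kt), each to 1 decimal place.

Leg 1: heading=0.2°, groundspeed=139.7 kt
Leg 2: heading=177.5°, groundspeed=89.1 kt
Leg 3: heading=315.1°, groundspeed=140.4 kt

Leg 1: desired track 355.4°; wind correction +4.8° → command heading 0.2°, groundspeed 139.7 kt
Leg 2: desired track 184.3°; wind correction -6.8° → command heading 177.5°, groundspeed 89.1 kt
Leg 3: desired track 319.0°; wind correction -3.9° → command heading 315.1°, groundspeed 140.4 kt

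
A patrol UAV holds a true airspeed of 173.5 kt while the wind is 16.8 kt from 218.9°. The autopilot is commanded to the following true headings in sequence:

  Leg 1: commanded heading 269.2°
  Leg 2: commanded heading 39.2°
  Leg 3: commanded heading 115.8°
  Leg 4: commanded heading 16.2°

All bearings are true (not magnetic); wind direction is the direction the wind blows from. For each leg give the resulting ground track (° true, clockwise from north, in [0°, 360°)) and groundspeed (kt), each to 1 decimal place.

Leg 1: track=273.7°, groundspeed=163.3 kt
Leg 2: track=39.2°, groundspeed=190.3 kt
Leg 3: track=110.5°, groundspeed=178.1 kt
Leg 4: track=18.2°, groundspeed=189.1 kt

Leg 1: heading 269.2°; drift +4.5° → track 273.7°, groundspeed 163.3 kt
Leg 2: heading 39.2°; drift +0.0° → track 39.2°, groundspeed 190.3 kt
Leg 3: heading 115.8°; drift -5.3° → track 110.5°, groundspeed 178.1 kt
Leg 4: heading 16.2°; drift +2.0° → track 18.2°, groundspeed 189.1 kt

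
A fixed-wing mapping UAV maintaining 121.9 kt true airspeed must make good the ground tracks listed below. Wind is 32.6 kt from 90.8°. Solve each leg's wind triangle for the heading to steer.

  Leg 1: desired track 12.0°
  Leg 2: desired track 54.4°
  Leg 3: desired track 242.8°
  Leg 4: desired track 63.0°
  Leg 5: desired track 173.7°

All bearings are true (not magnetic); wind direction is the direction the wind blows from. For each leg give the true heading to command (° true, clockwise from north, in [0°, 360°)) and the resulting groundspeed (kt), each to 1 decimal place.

Leg 1: desired track 12.0°; wind correction +15.2° → command heading 27.2°, groundspeed 111.3 kt
Leg 2: desired track 54.4°; wind correction +9.1° → command heading 63.5°, groundspeed 94.1 kt
Leg 3: desired track 242.8°; wind correction -7.2° → command heading 235.6°, groundspeed 149.7 kt
Leg 4: desired track 63.0°; wind correction +7.2° → command heading 70.2°, groundspeed 92.1 kt
Leg 5: desired track 173.7°; wind correction -15.4° → command heading 158.3°, groundspeed 113.5 kt

Leg 1: heading=27.2°, groundspeed=111.3 kt
Leg 2: heading=63.5°, groundspeed=94.1 kt
Leg 3: heading=235.6°, groundspeed=149.7 kt
Leg 4: heading=70.2°, groundspeed=92.1 kt
Leg 5: heading=158.3°, groundspeed=113.5 kt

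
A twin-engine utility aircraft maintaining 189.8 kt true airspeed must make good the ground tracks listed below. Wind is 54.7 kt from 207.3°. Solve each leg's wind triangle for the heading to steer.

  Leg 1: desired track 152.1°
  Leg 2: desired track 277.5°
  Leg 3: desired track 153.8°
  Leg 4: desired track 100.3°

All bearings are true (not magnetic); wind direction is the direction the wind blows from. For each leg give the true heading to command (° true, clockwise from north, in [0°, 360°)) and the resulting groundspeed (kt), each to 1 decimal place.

Leg 1: desired track 152.1°; wind correction +13.7° → command heading 165.8°, groundspeed 153.2 kt
Leg 2: desired track 277.5°; wind correction -15.7° → command heading 261.8°, groundspeed 164.2 kt
Leg 3: desired track 153.8°; wind correction +13.4° → command heading 167.2°, groundspeed 152.1 kt
Leg 4: desired track 100.3°; wind correction +16.0° → command heading 116.3°, groundspeed 198.4 kt

Leg 1: heading=165.8°, groundspeed=153.2 kt
Leg 2: heading=261.8°, groundspeed=164.2 kt
Leg 3: heading=167.2°, groundspeed=152.1 kt
Leg 4: heading=116.3°, groundspeed=198.4 kt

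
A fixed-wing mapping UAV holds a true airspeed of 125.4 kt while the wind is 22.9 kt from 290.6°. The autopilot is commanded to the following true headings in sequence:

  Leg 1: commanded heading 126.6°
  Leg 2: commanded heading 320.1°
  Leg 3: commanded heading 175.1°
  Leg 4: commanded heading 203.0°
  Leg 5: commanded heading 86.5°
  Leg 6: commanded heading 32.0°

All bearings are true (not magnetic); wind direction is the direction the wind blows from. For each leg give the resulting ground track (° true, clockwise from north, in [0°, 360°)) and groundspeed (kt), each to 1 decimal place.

Leg 1: track=124.1°, groundspeed=147.5 kt
Leg 2: track=326.2°, groundspeed=106.1 kt
Leg 3: track=166.4°, groundspeed=136.8 kt
Leg 4: track=192.6°, groundspeed=126.5 kt
Leg 5: track=90.2°, groundspeed=146.6 kt
Leg 6: track=41.8°, groundspeed=131.9 kt

Leg 1: heading 126.6°; drift -2.5° → track 124.1°, groundspeed 147.5 kt
Leg 2: heading 320.1°; drift +6.1° → track 326.2°, groundspeed 106.1 kt
Leg 3: heading 175.1°; drift -8.7° → track 166.4°, groundspeed 136.8 kt
Leg 4: heading 203.0°; drift -10.4° → track 192.6°, groundspeed 126.5 kt
Leg 5: heading 86.5°; drift +3.7° → track 90.2°, groundspeed 146.6 kt
Leg 6: heading 32.0°; drift +9.8° → track 41.8°, groundspeed 131.9 kt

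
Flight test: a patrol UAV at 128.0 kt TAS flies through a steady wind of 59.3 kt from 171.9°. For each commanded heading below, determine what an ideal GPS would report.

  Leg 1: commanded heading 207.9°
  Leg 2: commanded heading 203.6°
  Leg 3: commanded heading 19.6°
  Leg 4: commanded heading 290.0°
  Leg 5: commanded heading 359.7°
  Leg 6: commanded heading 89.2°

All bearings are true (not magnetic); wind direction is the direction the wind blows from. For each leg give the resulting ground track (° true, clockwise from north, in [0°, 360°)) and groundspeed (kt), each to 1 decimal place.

Leg 1: track=231.4°, groundspeed=87.3 kt
Leg 2: track=225.5°, groundspeed=83.6 kt
Leg 3: track=10.9°, groundspeed=182.6 kt
Leg 4: track=308.5°, groundspeed=164.5 kt
Leg 5: track=357.2°, groundspeed=186.9 kt
Leg 6: track=63.2°, groundspeed=134.1 kt

Leg 1: heading 207.9°; drift +23.5° → track 231.4°, groundspeed 87.3 kt
Leg 2: heading 203.6°; drift +21.9° → track 225.5°, groundspeed 83.6 kt
Leg 3: heading 19.6°; drift -8.7° → track 10.9°, groundspeed 182.6 kt
Leg 4: heading 290.0°; drift +18.5° → track 308.5°, groundspeed 164.5 kt
Leg 5: heading 359.7°; drift -2.5° → track 357.2°, groundspeed 186.9 kt
Leg 6: heading 89.2°; drift -26.0° → track 63.2°, groundspeed 134.1 kt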